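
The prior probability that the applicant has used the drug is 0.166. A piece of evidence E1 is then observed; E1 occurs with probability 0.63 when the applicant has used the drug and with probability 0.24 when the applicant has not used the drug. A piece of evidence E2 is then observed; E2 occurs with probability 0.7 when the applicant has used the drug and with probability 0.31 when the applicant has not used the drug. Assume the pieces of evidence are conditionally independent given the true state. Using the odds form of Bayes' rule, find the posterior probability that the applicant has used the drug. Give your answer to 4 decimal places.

Prior odds = 0.166/(1−0.166) = 0.19904. In log-odds, ln(0.19904) = -1.6142.
Add log likelihood ratios: ln(2.6250) + ln(2.2581) = 1.7796.
Posterior log-odds = 0.16534, so posterior odds = exp(0.16534) = 1.1798. Converting, P(H|E) = 1.1798/2.1798 = 0.5412.

Posterior probability ≈ 0.5412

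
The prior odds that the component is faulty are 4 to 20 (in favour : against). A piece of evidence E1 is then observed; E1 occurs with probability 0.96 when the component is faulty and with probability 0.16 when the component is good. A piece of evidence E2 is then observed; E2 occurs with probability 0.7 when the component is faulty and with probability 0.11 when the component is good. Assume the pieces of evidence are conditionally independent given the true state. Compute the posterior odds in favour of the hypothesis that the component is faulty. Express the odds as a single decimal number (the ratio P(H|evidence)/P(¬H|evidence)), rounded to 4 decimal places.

Prior odds = 4/20 = 0.20000.
Likelihood ratio for E1 = 0.96/0.16 = 6.0000.
Likelihood ratio for E2 = 0.7/0.11 = 6.3636.
Posterior odds = prior odds × LR₁ × LR₂ = 7.6364.

Posterior odds ≈ 7.6364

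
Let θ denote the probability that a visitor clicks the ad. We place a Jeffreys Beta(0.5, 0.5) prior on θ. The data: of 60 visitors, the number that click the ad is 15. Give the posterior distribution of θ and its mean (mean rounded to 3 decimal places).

Observing 15 successes and 45 failures updates Beta(0.5, 0.5) by adding the success and failure counts to the two shape parameters: α = 0.5+15 = 15.5, β = 0.5+45 = 45.5.
E[θ | data] = 15.5/(15.5+45.5) = 0.254.

Posterior: Beta(15.5, 45.5); mean ≈ 0.254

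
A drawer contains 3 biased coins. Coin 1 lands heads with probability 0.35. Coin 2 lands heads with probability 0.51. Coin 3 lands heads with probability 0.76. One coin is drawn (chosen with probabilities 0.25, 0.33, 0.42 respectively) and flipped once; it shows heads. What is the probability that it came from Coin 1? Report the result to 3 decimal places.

P(heads|C1) = 0.35; P(heads|C2) = 0.51; P(heads|C3) = 0.76.
Prior × likelihood for each source: 0.25·0.35=0.08750, 0.33·0.51=0.1683, 0.42·0.76=0.3192. Summing gives P(heads) = 0.57500.
P(Coin 1 | heads) = 0.08750 / 0.57500 = 0.152.

Posterior probability ≈ 0.152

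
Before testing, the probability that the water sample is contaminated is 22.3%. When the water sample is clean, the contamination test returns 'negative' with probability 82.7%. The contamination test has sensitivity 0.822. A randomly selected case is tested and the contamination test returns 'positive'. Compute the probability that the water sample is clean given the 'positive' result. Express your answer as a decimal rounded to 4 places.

P(¬H | E) ≈ 0.4231

Write H for 'the water sample is contaminated'. Prior odds H:¬H = 0.223/0.777 = 0.28700. For the 'positive' outcome, the likelihood ratio is 0.822/0.173 = 4.7514.
Posterior odds = 0.28700 × 4.7514 = 1.3637, so P(H|E) = 1.3637/(1+1.3637) = 0.5769. Then P(¬H|E) = 1 − 0.5769 = 0.4231.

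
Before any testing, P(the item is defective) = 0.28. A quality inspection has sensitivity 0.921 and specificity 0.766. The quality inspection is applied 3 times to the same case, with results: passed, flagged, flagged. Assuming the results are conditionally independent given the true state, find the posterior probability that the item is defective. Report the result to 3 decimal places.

Posterior P(H) ≈ 0.383

With H the event that the item is defective, the joint likelihood of the observed sequence is P(data|H) = 0.079·0.921·0.921 = 0.067011 and P(data|¬H) = 0.766·0.234·0.234 = 0.041943.
Bayes: P(H|data) = 0.28·0.067011 / (0.28·0.067011 + 0.72·0.041943) = 0.018763/0.048962 = 0.3832.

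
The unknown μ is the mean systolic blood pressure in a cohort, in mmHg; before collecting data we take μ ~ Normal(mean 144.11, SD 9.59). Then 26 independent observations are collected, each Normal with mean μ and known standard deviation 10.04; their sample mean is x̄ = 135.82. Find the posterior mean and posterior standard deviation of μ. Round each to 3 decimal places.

Posterior mean ≈ 136.155; posterior SD ≈ 1.929

Prior precision 1/τ₀² = 1/9.59² = 0.0108733; data precision n/σ² = 26/10.04² = 0.257932.
Posterior precision = 0.0108733 + 0.257932 = 0.268806, giving posterior SD = 1/√0.268806 = 1.929.
Posterior mean = (0.0108733·144.11 + 0.257932·135.82) / 0.268806 = 136.155.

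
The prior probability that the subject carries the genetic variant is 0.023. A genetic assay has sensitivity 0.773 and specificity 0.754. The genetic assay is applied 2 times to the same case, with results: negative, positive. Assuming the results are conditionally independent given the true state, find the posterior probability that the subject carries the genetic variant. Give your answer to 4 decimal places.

Posterior P(H) ≈ 0.0218

Let H be the event that the subject carries the genetic variant; start with P(H) = 0.023. P('positive'|H) = 0.773, P('positive'|¬H) = 0.246.
Update on result 1 ('negative'): P(H) ← 0.227·0.0230 / (0.227·0.0230 + 0.754·0.9770) = 0.0052210/0.74188 = 0.0070.
Update on result 2 ('positive'): P(H) ← 0.773·0.0070 / (0.773·0.0070 + 0.246·0.9930) = 0.0054400/0.24971 = 0.0218.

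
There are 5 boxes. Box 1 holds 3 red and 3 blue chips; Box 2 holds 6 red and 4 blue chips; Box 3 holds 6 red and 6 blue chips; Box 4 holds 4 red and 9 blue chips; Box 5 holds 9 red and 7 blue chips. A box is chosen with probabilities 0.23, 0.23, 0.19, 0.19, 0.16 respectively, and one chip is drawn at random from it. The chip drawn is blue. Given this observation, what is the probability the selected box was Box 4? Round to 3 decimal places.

Tabulate prior·likelihood by source: [1] prior 0.23, lik 0.5, product 0.1150; [2] prior 0.23, lik 0.4, product 0.09200; [3] prior 0.19, lik 0.5, product 0.09500; [4] prior 0.19, lik 0.6923, product 0.1315; [5] prior 0.16, lik 0.4375, product 0.07000.
Normalizing constant = 0.50354; the posterior for Box 4 is its product over the sum, 0.1315/0.50354 = 0.261.

Posterior probability ≈ 0.261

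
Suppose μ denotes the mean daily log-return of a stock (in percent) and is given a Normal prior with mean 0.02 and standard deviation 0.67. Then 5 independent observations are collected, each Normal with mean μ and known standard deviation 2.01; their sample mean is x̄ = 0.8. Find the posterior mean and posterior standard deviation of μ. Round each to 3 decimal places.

Posterior mean ≈ 0.299; posterior SD ≈ 0.537

With known σ, the Normal prior is conjugate. Weight on the data is w = (n/σ²)/(n/σ² + 1/τ₀²) = 1.23759/(1.23759+2.22767) = 0.35714.
Posterior mean = w·x̄ + (1−w)·μ₀ = 0.35714·0.8 + 0.64286·0.02 = 0.299. Posterior variance = 1/(1.23759+2.22767) = 0.288579, so SD = 0.537.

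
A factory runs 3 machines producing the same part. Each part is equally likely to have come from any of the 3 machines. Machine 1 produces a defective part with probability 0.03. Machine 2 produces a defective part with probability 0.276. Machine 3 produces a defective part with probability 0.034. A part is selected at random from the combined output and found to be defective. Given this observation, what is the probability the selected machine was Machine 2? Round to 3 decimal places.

Posterior probability ≈ 0.812

P(defective|M1) = 0.03; P(defective|M2) = 0.276; P(defective|M3) = 0.034.
Prior × likelihood for each source: 0.333333·0.03=0.01000, 0.333333·0.276=0.09200, 0.333333·0.034=0.01133. Summing gives P(defective) = 0.11333.
P(Machine 2 | defective) = 0.09200 / 0.11333 = 0.812.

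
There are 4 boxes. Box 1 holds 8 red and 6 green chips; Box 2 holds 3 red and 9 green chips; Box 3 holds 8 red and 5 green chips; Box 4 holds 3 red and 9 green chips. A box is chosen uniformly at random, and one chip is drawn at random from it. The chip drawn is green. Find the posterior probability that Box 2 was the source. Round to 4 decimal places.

Posterior probability ≈ 0.3242

Tabulate prior·likelihood by source: [1] prior 0.25, lik 0.4286, product 0.1071; [2] prior 0.25, lik 0.75, product 0.1875; [3] prior 0.25, lik 0.3846, product 0.09615; [4] prior 0.25, lik 0.75, product 0.1875.
Normalizing constant = 0.57830; the posterior for Box 2 is its product over the sum, 0.1875/0.57830 = 0.3242.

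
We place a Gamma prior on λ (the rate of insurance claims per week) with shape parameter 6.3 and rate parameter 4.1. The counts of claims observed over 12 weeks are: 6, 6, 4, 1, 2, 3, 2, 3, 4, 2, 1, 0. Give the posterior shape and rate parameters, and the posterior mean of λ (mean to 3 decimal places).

Total count ∑xᵢ = 34 over n = 12 weeks.
Gamma is conjugate to the Poisson likelihood: posterior is Gamma(shape = 6.3+34 = 40.3, rate = 4.1+12 = 16.1).
Posterior mean = shape/rate = 40.3/16.1 = 2.503.

Posterior: Gamma(shape=40.3, rate=16.1); mean ≈ 2.503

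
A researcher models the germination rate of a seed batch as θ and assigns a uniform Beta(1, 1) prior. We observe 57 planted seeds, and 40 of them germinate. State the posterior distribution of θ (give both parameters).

Posterior: Beta(41, 18)

Observing 40 successes and 17 failures updates Beta(1, 1) by adding the success and failure counts to the two shape parameters: α = 1+40 = 41, β = 1+17 = 18.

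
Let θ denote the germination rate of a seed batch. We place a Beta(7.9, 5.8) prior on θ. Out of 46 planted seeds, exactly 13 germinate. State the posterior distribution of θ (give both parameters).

Observing 13 successes and 33 failures updates Beta(7.9, 5.8) by adding the success and failure counts to the two shape parameters: α = 7.9+13 = 20.9, β = 5.8+33 = 38.8.

Posterior: Beta(20.9, 38.8)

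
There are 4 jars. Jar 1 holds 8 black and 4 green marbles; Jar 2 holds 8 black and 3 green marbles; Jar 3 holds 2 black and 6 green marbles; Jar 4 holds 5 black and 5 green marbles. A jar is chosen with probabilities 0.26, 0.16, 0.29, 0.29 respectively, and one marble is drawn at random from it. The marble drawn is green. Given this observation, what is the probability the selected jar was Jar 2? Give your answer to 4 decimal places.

Posterior probability ≈ 0.0885

Tabulate prior·likelihood by source: [1] prior 0.26, lik 0.3333, product 0.08667; [2] prior 0.16, lik 0.2727, product 0.04364; [3] prior 0.29, lik 0.75, product 0.2175; [4] prior 0.29, lik 0.5, product 0.1450.
Normalizing constant = 0.49280; the posterior for Jar 2 is its product over the sum, 0.04364/0.49280 = 0.0885.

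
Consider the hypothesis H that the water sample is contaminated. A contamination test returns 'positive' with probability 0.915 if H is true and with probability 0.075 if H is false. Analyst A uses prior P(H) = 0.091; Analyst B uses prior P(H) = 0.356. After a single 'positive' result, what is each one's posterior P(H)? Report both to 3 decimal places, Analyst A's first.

P('+'|H) = 0.915, P('+'|¬H) = 0.075.
Analyst A: numerator 0.915·0.091 = 0.083265; evidence = 0.083265+0.075·0.909 = 0.15144; posterior = 0.550.
Analyst B: numerator 0.915·0.356 = 0.32574; evidence = 0.32574+0.075·0.644 = 0.37404; posterior = 0.871.

Analyst A: 0.550; Analyst B: 0.871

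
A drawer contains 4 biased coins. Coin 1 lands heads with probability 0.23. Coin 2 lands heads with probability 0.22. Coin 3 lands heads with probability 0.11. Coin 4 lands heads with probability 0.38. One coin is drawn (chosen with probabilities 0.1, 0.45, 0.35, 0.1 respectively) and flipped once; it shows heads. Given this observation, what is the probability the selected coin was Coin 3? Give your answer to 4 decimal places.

P(heads|C1) = 0.23; P(heads|C2) = 0.22; P(heads|C3) = 0.11; P(heads|C4) = 0.38.
Prior × likelihood for each source: 0.1·0.23=0.02300, 0.45·0.22=0.09900, 0.35·0.11=0.03850, 0.1·0.38=0.03800. Summing gives P(heads) = 0.19850.
P(Coin 3 | heads) = 0.03850 / 0.19850 = 0.1940.

Posterior probability ≈ 0.1940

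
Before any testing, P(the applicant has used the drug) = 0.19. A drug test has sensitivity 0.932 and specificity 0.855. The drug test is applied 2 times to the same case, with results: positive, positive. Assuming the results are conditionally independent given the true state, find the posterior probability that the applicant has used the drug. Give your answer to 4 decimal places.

With H the event that the applicant has used the drug, the joint likelihood of the observed sequence is P(data|H) = 0.932·0.932 = 0.86862 and P(data|¬H) = 0.145·0.145 = 0.021025.
Bayes: P(H|data) = 0.19·0.86862 / (0.19·0.86862 + 0.81·0.021025) = 0.16504/0.18207 = 0.9065.

Posterior P(H) ≈ 0.9065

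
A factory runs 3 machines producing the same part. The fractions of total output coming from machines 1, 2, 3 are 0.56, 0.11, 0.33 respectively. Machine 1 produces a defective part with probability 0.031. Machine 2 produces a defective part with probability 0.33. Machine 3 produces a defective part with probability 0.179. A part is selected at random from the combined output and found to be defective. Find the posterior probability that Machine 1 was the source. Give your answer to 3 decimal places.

Posterior probability ≈ 0.154

Tabulate prior·likelihood by source: [1] prior 0.56, lik 0.031, product 0.01736; [2] prior 0.11, lik 0.33, product 0.03630; [3] prior 0.33, lik 0.179, product 0.05907.
Normalizing constant = 0.11273; the posterior for Machine 1 is its product over the sum, 0.01736/0.11273 = 0.154.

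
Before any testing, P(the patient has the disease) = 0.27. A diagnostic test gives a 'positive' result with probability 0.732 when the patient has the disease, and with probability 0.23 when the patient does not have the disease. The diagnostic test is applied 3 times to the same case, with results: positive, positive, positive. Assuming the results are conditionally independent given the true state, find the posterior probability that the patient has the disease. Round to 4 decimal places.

Posterior P(H) ≈ 0.9226

With H the event that the patient has the disease, the joint likelihood of the observed sequence is P(data|H) = 0.732·0.732·0.732 = 0.39222 and P(data|¬H) = 0.23·0.23·0.23 = 0.012167.
Bayes: P(H|data) = 0.27·0.39222 / (0.27·0.39222 + 0.73·0.012167) = 0.10590/0.11478 = 0.9226.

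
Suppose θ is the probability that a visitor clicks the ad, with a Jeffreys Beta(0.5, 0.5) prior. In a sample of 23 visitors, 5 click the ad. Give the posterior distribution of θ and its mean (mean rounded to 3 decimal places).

Posterior: Beta(5.5, 18.5); mean ≈ 0.229

The binomial likelihood is conjugate to the Beta prior: with 5 successes and 18 failures, the posterior is Beta(0.5+5, 0.5+18) = Beta(5.5, 18.5).
E[θ | data] = 5.5/(5.5+18.5) = 0.229.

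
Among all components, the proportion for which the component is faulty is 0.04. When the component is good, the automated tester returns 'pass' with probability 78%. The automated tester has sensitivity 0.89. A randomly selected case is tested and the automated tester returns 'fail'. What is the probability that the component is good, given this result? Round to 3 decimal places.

Write H for 'the component is faulty'. Prior odds H:¬H = 0.04/0.96 = 0.041667. For the 'fail' outcome, the likelihood ratio is 0.89/0.22 = 4.0455.
Posterior odds = 0.041667 × 4.0455 = 0.16856, so P(H|E) = 0.16856/(1+0.16856) = 0.144. Then P(¬H|E) = 1 − 0.144 = 0.856.

P(¬H | E) ≈ 0.856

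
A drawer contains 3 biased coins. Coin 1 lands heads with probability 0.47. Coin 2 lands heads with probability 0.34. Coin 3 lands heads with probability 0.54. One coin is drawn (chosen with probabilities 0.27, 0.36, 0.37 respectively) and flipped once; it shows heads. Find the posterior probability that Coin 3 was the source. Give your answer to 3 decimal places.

Posterior probability ≈ 0.445

Tabulate prior·likelihood by source: [1] prior 0.27, lik 0.47, product 0.1269; [2] prior 0.36, lik 0.34, product 0.1224; [3] prior 0.37, lik 0.54, product 0.1998.
Normalizing constant = 0.44910; the posterior for Coin 3 is its product over the sum, 0.1998/0.44910 = 0.445.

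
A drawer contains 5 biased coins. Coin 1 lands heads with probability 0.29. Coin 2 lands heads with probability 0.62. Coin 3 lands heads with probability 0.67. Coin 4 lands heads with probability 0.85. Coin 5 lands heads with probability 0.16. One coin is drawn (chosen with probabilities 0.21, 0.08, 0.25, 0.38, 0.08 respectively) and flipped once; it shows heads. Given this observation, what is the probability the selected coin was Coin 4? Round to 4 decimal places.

Posterior probability ≈ 0.5262

P(heads|C1) = 0.29; P(heads|C2) = 0.62; P(heads|C3) = 0.67; P(heads|C4) = 0.85; P(heads|C5) = 0.16.
Prior × likelihood for each source: 0.21·0.29=0.06090, 0.08·0.62=0.04960, 0.25·0.67=0.1675, 0.38·0.85=0.3230, 0.08·0.16=0.01280. Summing gives P(heads) = 0.61380.
P(Coin 4 | heads) = 0.3230 / 0.61380 = 0.5262.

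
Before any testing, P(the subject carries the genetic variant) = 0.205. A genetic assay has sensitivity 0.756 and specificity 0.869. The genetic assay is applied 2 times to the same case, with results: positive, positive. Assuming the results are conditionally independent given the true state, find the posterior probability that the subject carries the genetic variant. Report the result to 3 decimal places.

Posterior P(H) ≈ 0.896

Let H be the event that the subject carries the genetic variant; start with P(H) = 0.205. P('positive'|H) = 0.756, P('positive'|¬H) = 0.131.
Update on result 1 ('positive'): P(H) ← 0.756·0.2050 / (0.756·0.2050 + 0.131·0.7950) = 0.15498/0.25912 = 0.5981.
Update on result 2 ('positive'): P(H) ← 0.756·0.5981 / (0.756·0.5981 + 0.131·0.4019) = 0.45216/0.50481 = 0.8957.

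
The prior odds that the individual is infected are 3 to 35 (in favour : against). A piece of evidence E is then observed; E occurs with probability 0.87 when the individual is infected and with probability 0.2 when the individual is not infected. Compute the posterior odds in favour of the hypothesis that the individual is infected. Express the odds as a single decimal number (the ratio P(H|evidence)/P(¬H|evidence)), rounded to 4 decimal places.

Posterior odds ≈ 0.3729

Prior odds = 3/35 = 0.085714.
Likelihood ratio for E = 0.87/0.2 = 4.3500.
Posterior odds = prior odds × LR = 0.37286.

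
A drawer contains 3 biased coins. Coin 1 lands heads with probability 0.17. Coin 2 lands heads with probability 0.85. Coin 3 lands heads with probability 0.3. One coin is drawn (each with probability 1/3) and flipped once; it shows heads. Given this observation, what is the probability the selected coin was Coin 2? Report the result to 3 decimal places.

Posterior probability ≈ 0.644

P(heads|C1) = 0.17; P(heads|C2) = 0.85; P(heads|C3) = 0.3.
Prior × likelihood for each source: 0.333333·0.17=0.05667, 0.333333·0.85=0.2833, 0.333333·0.3=0.1000. Summing gives P(heads) = 0.44000.
P(Coin 2 | heads) = 0.2833 / 0.44000 = 0.644.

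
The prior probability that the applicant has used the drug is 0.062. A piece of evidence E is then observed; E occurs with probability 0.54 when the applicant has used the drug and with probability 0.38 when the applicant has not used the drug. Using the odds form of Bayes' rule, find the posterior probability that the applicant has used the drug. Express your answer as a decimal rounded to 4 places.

Prior odds = 0.062/(1−0.062) = 0.066098. In log-odds, ln(0.066098) = -2.7166.
Add log likelihood ratio: ln(1.4211) = 0.35140.
Posterior log-odds = -2.3652, so posterior odds = exp(-2.3652) = 0.093929. Converting, P(H|E) = 0.093929/1.0939 = 0.0859.

Posterior probability ≈ 0.0859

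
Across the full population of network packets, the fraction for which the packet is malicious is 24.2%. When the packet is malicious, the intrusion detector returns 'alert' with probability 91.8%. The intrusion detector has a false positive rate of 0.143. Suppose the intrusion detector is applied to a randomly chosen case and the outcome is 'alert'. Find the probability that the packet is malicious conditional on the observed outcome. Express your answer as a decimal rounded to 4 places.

P(H | E) ≈ 0.6721

Write H for 'the packet is malicious'. Prior odds H:¬H = 0.242/0.758 = 0.31926. For the 'alert' outcome, the likelihood ratio is 0.918/0.143 = 6.4196.
Posterior odds = 0.31926 × 6.4196 = 2.0495, so P(H|E) = 2.0495/(1+2.0495) = 0.6721.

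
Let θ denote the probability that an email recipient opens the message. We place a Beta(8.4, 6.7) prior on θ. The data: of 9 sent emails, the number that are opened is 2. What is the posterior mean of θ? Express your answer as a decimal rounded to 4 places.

Observing 2 successes and 7 failures updates Beta(8.4, 6.7) by adding the success and failure counts to the two shape parameters: α = 8.4+2 = 10.4, β = 6.7+7 = 13.7.
Posterior mean = α/(α+β) = 10.4/24.1 = 0.4315.

Posterior mean ≈ 0.4315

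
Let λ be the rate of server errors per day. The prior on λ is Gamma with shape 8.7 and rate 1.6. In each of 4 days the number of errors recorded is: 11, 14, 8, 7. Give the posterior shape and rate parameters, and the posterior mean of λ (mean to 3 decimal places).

Total count ∑xᵢ = 40 over n = 4 days.
Gamma is conjugate to the Poisson likelihood: posterior is Gamma(shape = 8.7+40 = 48.7, rate = 1.6+4 = 5.6).
E[λ | data] = 48.7/5.6 = 8.696.

Posterior: Gamma(shape=48.7, rate=5.6); mean ≈ 8.696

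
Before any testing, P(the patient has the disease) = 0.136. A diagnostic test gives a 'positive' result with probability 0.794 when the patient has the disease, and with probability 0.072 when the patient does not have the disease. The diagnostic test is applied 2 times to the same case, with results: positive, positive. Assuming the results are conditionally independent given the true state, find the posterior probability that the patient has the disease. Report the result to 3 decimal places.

Posterior P(H) ≈ 0.950

Let H be the event that the patient has the disease; start with P(H) = 0.136. P('positive'|H) = 0.794, P('positive'|¬H) = 0.072.
Update on result 1 ('positive'): P(H) ← 0.794·0.1360 / (0.794·0.1360 + 0.072·0.8640) = 0.10798/0.17019 = 0.6345.
Update on result 2 ('positive'): P(H) ← 0.794·0.6345 / (0.794·0.6345 + 0.072·0.3655) = 0.50378/0.53010 = 0.9504.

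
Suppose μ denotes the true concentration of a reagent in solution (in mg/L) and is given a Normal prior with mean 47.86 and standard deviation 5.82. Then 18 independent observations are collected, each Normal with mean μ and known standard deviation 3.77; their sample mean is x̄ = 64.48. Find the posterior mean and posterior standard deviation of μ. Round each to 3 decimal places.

Prior precision 1/τ₀² = 1/5.82² = 0.0295226; data precision n/σ² = 18/3.77² = 1.26646.
Posterior precision = 0.0295226 + 1.26646 = 1.29598, giving posterior SD = 1/√1.29598 = 0.878.
Posterior mean = (0.0295226·47.86 + 1.26646·64.48) / 1.29598 = 64.101.

Posterior mean ≈ 64.101; posterior SD ≈ 0.878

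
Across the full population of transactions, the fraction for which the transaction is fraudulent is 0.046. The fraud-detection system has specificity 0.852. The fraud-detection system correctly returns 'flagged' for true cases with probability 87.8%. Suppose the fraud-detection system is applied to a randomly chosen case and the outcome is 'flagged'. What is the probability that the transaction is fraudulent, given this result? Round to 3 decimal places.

P(H | E) ≈ 0.222

Write H for 'the transaction is fraudulent'. Prior odds H:¬H = 0.046/0.954 = 0.048218. For the 'flagged' outcome, the likelihood ratio is 0.878/0.148 = 5.9324.
Posterior odds = 0.048218 × 5.9324 = 0.28605, so P(H|E) = 0.28605/(1+0.28605) = 0.222.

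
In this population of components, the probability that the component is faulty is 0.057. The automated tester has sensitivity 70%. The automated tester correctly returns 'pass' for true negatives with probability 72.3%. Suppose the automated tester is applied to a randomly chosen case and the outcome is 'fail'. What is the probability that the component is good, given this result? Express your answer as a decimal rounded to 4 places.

P(¬H | E) ≈ 0.8675

Write H for 'the component is faulty'. Prior odds H:¬H = 0.057/0.943 = 0.060445. For the 'fail' outcome, the likelihood ratio is 0.7/0.277 = 2.5271.
Posterior odds = 0.060445 × 2.5271 = 0.15275, so P(H|E) = 0.15275/(1+0.15275) = 0.1325. Then P(¬H|E) = 1 − 0.1325 = 0.8675.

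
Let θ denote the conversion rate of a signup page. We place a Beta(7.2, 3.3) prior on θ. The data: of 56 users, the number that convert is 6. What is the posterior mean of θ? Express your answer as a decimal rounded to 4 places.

The binomial likelihood is conjugate to the Beta prior: with 6 successes and 50 failures, the posterior is Beta(7.2+6, 3.3+50) = Beta(13.2, 53.3).
Posterior mean = α/(α+β) = 13.2/66.5 = 0.1985.

Posterior mean ≈ 0.1985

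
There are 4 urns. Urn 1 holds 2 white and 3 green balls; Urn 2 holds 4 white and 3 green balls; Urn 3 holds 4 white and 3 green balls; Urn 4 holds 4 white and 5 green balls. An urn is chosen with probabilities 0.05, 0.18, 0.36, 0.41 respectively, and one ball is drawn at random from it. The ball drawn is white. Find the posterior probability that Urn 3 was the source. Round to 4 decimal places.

P(white|Urn 1) = 0.4; P(white|Urn 2) = 0.5714; P(white|Urn 3) = 0.5714; P(white|Urn 4) = 0.4444.
Prior × likelihood for each source: 0.05·0.4=0.02000, 0.18·0.5714=0.1029, 0.36·0.5714=0.2057, 0.41·0.4444=0.1822. Summing gives P(white) = 0.51079.
P(Urn 3 | white) = 0.2057 / 0.51079 = 0.4027.

Posterior probability ≈ 0.4027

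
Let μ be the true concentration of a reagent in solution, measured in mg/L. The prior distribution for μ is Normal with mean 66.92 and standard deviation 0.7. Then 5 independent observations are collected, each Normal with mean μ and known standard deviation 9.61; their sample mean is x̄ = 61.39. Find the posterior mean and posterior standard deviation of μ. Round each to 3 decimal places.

Posterior mean ≈ 66.777; posterior SD ≈ 0.691

Prior precision 1/τ₀² = 1/0.7² = 2.04082; data precision n/σ² = 5/9.61² = 0.0541406.
Posterior precision = 2.04082 + 0.0541406 = 2.09496, giving posterior SD = 1/√2.09496 = 0.691.
Posterior mean = (2.04082·66.92 + 0.0541406·61.39) / 2.09496 = 66.777.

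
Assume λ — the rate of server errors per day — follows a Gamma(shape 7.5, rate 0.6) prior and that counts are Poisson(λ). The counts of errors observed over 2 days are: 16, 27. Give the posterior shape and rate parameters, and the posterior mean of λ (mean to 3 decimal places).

Total count ∑xᵢ = 43 over n = 2 days.
Gamma is conjugate to the Poisson likelihood: posterior is Gamma(shape = 7.5+43 = 50.5, rate = 0.6+2 = 2.6).
E[λ | data] = 50.5/2.6 = 19.423.

Posterior: Gamma(shape=50.5, rate=2.6); mean ≈ 19.423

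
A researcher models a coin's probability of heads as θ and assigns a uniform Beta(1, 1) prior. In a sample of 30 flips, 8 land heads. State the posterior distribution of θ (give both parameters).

Posterior: Beta(9, 23)

Observing 8 successes and 22 failures updates Beta(1, 1) by adding the success and failure counts to the two shape parameters: α = 1+8 = 9, β = 1+22 = 23.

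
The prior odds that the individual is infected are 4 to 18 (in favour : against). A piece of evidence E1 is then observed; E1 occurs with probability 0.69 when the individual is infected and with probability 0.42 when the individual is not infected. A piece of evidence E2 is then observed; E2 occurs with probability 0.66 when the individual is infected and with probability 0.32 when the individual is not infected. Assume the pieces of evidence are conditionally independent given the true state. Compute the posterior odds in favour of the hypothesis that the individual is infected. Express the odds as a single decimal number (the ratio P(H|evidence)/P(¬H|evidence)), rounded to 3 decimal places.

Prior odds = 4/18 = 0.22222.
Likelihood ratio for E1 = 0.69/0.42 = 1.6429.
Likelihood ratio for E2 = 0.66/0.32 = 2.0625.
Posterior odds = prior odds × LR₁ × LR₂ = 0.75298.

Posterior odds ≈ 0.753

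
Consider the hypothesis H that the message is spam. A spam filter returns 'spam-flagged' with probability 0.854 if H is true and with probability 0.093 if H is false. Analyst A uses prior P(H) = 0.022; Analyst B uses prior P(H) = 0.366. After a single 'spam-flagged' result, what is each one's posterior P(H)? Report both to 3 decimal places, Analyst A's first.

Analyst A: 0.171; Analyst B: 0.841

The likelihood ratio for a 'spam-flagged' result is 0.854/0.093 = 9.1828.
Analyst A: prior odds 0.022/0.978 = 0.022495; posterior odds 0.20657; posterior probability 0.171.
Analyst B: prior odds 0.366/0.634 = 0.57729; posterior odds 5.3011; posterior probability 0.841.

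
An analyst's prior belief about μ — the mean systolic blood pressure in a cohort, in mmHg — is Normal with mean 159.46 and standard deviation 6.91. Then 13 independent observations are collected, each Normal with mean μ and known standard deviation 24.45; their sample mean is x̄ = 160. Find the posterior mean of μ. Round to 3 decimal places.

Prior precision 1/τ₀² = 1/6.91² = 0.0209432; data precision n/σ² = 13/24.45² = 0.0217463.
Posterior precision = 0.0209432 + 0.0217463 = 0.0426896.
Posterior mean = (0.0209432·159.46 + 0.0217463·160) / 0.0426896 = 159.735.

Posterior mean ≈ 159.735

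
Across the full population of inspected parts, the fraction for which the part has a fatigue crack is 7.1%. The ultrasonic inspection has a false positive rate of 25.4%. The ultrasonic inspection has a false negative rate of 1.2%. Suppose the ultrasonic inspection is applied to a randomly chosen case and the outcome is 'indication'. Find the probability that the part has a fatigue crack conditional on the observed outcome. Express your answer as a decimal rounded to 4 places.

P(H | E) ≈ 0.2292

Let H be the event that the part has a fatigue crack. P(H) = 0.071, so P(¬H) = 0.929. With E the 'indication' result, P(E|H) = 0.988 and P(E|¬H) = 0.254.
P(E) = 0.988·0.071 + 0.254·0.929 = 0.070148 + 0.23597 = 0.30611.
By Bayes' theorem, P(H|E) = 0.070148 / 0.30611 = 0.2292.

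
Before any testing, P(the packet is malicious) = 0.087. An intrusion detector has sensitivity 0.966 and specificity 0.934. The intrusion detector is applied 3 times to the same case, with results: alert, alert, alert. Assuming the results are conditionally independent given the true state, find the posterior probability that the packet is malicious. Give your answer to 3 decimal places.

Posterior P(H) ≈ 0.997

With H the event that the packet is malicious, the joint likelihood of the observed sequence is P(data|H) = 0.966·0.966·0.966 = 0.90143 and P(data|¬H) = 0.066·0.066·0.066 = 0.00028750.
Bayes: P(H|data) = 0.087·0.90143 / (0.087·0.90143 + 0.913·0.00028750) = 0.078424/0.078687 = 0.9967.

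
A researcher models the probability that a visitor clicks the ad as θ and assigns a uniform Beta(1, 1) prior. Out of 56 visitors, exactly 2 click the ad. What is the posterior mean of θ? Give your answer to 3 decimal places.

Posterior mean ≈ 0.052

Observing 2 successes and 54 failures updates Beta(1, 1) by adding the success and failure counts to the two shape parameters: α = 1+2 = 3, β = 1+54 = 55.
E[θ | data] = 3/(3+55) = 0.052.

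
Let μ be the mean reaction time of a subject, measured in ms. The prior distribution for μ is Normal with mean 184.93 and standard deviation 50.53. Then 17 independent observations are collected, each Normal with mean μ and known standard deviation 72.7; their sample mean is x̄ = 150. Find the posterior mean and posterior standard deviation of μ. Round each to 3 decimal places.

With known σ, the Normal prior is conjugate. Weight on the data is w = (n/σ²)/(n/σ² + 1/τ₀²) = 0.00321647/(0.00321647+0.00039165) = 0.89145.
Posterior mean = w·x̄ + (1−w)·μ₀ = 0.89145·150 + 0.10855·184.93 = 153.792. Posterior variance = 1/(0.00321647+0.00039165) = 277.152, so SD = 16.648.

Posterior mean ≈ 153.792; posterior SD ≈ 16.648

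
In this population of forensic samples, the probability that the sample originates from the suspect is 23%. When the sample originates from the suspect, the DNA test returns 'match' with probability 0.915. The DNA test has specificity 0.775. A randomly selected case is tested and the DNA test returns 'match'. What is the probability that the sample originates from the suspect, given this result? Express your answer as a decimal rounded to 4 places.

P(H | E) ≈ 0.5485

Write H for 'the sample originates from the suspect'. Prior odds H:¬H = 0.23/0.77 = 0.29870. For the 'match' outcome, the likelihood ratio is 0.915/0.225 = 4.0667.
Posterior odds = 0.29870 × 4.0667 = 1.2147, so P(H|E) = 1.2147/(1+1.2147) = 0.5485.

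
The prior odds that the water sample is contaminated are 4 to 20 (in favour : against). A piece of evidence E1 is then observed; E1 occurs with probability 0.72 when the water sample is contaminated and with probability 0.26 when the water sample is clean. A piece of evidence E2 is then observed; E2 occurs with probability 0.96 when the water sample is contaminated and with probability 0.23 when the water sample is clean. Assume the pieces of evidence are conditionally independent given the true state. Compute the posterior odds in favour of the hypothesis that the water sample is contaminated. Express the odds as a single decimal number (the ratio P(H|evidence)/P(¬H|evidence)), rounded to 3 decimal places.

Prior odds = 4/20 = 0.20000.
Likelihood ratio for E1 = 0.72/0.26 = 2.7692.
Likelihood ratio for E2 = 0.96/0.23 = 4.1739.
Posterior odds = prior odds × LR₁ × LR₂ = 2.3117.

Posterior odds ≈ 2.312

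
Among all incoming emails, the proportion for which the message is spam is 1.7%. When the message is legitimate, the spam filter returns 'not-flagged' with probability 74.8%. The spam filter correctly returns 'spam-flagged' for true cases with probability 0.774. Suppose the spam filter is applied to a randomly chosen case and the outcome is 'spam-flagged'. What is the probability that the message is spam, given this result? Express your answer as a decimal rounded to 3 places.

P(H | E) ≈ 0.050

Write H for 'the message is spam'. Prior odds H:¬H = 0.017/0.983 = 0.017294. For the 'spam-flagged' outcome, the likelihood ratio is 0.774/0.252 = 3.0714.
Posterior odds = 0.017294 × 3.0714 = 0.053117, so P(H|E) = 0.053117/(1+0.053117) = 0.050.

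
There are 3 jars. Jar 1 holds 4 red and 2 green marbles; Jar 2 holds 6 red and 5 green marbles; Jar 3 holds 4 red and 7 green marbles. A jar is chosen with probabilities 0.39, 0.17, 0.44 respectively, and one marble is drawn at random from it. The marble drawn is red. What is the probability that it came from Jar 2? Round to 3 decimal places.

Tabulate prior·likelihood by source: [1] prior 0.39, lik 0.6667, product 0.2600; [2] prior 0.17, lik 0.5455, product 0.09273; [3] prior 0.44, lik 0.3636, product 0.1600.
Normalizing constant = 0.51273; the posterior for Jar 2 is its product over the sum, 0.09273/0.51273 = 0.181.

Posterior probability ≈ 0.181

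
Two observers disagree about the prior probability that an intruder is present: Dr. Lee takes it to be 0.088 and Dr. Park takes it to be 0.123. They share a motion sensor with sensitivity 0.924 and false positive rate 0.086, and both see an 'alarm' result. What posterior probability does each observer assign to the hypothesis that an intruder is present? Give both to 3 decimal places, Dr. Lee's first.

The likelihood ratio for an 'alarm' result is 0.924/0.086 = 10.744.
Dr. Lee: prior odds 0.088/0.912 = 0.096491; posterior odds 1.0367; posterior probability 0.509.
Dr. Park: prior odds 0.123/0.877 = 0.14025; posterior odds 1.5069; posterior probability 0.601.

Dr. Lee: 0.509; Dr. Park: 0.601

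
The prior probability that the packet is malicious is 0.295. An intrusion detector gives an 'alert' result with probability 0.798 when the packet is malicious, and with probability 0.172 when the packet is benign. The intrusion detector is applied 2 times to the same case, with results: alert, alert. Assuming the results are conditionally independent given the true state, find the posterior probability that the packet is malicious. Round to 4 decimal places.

Posterior P(H) ≈ 0.9001

Let H be the event that the packet is malicious; start with P(H) = 0.295. P('alert'|H) = 0.798, P('alert'|¬H) = 0.172.
Update on result 1 ('alert'): P(H) ← 0.798·0.2950 / (0.798·0.2950 + 0.172·0.7050) = 0.23541/0.35667 = 0.6600.
Update on result 2 ('alert'): P(H) ← 0.798·0.6600 / (0.798·0.6600 + 0.172·0.3400) = 0.52670/0.58517 = 0.9001.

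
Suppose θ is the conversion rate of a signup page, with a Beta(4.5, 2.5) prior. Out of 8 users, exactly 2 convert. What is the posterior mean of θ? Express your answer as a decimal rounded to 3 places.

Observing 2 successes and 6 failures updates Beta(4.5, 2.5) by adding the success and failure counts to the two shape parameters: α = 4.5+2 = 6.5, β = 2.5+6 = 8.5.
Posterior mean = α/(α+β) = 6.5/15 = 0.433.

Posterior mean ≈ 0.433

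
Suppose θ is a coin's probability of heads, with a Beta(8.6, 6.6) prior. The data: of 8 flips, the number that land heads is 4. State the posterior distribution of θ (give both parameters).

The binomial likelihood is conjugate to the Beta prior: with 4 successes and 4 failures, the posterior is Beta(8.6+4, 6.6+4) = Beta(12.6, 10.6).

Posterior: Beta(12.6, 10.6)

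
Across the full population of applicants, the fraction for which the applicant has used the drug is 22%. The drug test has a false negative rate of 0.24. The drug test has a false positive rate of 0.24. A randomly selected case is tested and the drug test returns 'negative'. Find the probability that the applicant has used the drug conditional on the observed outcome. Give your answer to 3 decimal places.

P(H | E) ≈ 0.082

Let H be the event that the applicant has used the drug. P(H) = 0.22, so P(¬H) = 0.78. With E the 'negative' result, P(E|H) = 0.24 and P(E|¬H) = 0.76.
P(E) = 0.24·0.22 + 0.76·0.78 = 0.052800 + 0.59280 = 0.64560.
By Bayes' theorem, P(H|E) = 0.052800 / 0.64560 = 0.082.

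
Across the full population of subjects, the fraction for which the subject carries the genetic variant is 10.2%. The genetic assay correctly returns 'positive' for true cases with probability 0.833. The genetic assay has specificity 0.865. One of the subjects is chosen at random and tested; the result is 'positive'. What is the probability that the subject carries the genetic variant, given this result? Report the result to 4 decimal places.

P(H | E) ≈ 0.4121

Let H be the event that the subject carries the genetic variant. P(H) = 0.102, so P(¬H) = 0.898. With E the 'positive' result, P(E|H) = 0.833 and P(E|¬H) = 0.135.
P(E) = 0.833·0.102 + 0.135·0.898 = 0.084966 + 0.12123 = 0.20620.
By Bayes' theorem, P(H|E) = 0.084966 / 0.20620 = 0.4121.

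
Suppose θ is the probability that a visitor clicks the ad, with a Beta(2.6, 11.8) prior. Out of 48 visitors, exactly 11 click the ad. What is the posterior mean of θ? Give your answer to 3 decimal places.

The binomial likelihood is conjugate to the Beta prior: with 11 successes and 37 failures, the posterior is Beta(2.6+11, 11.8+37) = Beta(13.6, 48.8).
Posterior mean = α/(α+β) = 13.6/62.4 = 0.218.

Posterior mean ≈ 0.218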